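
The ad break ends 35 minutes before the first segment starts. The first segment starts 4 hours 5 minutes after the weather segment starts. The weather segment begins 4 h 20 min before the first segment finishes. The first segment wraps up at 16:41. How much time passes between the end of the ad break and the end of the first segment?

The weather segment starts at 16:41 − 260 min = 12:21.
The first segment starts at 12:21 + 245 min = 16:26.
The ad break ends at 16:26 − 35 min = 15:51.
From 15:51 to 16:41 is 50 minutes.

50 minutes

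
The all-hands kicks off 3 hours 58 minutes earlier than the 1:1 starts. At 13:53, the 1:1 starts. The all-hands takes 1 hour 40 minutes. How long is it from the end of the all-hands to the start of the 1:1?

The all-hands starts at 13:53 − 238 min = 09:55.
The all-hands ends at 09:55 + 100 min = 11:35.
From 11:35 to 13:53 is 2 hours 18 minutes.

2 hours 18 minutes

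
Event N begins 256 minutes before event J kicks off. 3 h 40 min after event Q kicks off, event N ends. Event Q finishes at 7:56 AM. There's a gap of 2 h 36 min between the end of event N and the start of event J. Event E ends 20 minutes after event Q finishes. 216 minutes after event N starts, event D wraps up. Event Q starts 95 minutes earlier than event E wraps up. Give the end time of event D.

12:17 PM

Event E ends at 7:56 AM + 20 min = 8:16 AM.
Event Q starts at 8:16 AM − 95 min = 6:41 AM.
Event N ends at 6:41 AM + 220 min = 10:21 AM.
Event J starts at 10:21 AM + 156 min = 12:57 PM.
Event N starts at 12:57 PM − 256 min = 8:41 AM.
Event D ends at 8:41 AM + 216 min = 12:17 PM.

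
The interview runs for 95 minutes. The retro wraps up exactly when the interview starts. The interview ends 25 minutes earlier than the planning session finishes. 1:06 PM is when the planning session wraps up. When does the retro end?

The interview ends at 1:06 PM − 25 min = 12:41 PM.
The interview starts at 12:41 PM − 95 min = 11:06 AM.
So the retro ends at 11:06 AM.

11:06 AM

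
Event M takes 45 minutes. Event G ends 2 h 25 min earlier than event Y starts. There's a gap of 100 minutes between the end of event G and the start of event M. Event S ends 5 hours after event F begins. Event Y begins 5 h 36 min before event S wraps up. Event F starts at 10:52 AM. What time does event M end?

10:16 AM

Event S ends at 10:52 AM + 300 min = 3:52 PM.
Event Y starts at 3:52 PM − 336 min = 10:16 AM.
Event G ends at 10:16 AM − 145 min = 7:51 AM.
Event M starts at 7:51 AM + 100 min = 9:31 AM.
Event M ends at 9:31 AM + 45 min = 10:16 AM.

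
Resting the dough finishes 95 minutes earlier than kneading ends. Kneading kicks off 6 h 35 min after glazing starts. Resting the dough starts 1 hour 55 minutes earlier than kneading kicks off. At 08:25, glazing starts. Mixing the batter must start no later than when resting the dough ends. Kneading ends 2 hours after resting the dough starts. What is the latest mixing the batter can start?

13:30

Kneading starts at 08:25 + 395 min = 15:00.
Resting the dough starts at 15:00 − 115 min = 13:05.
Kneading ends at 13:05 + 120 min = 15:05.
Resting the dough ends at 15:05 − 95 min = 13:30.
Mixing the batter is bounded by resting the dough, so the latest it can start is 13:30.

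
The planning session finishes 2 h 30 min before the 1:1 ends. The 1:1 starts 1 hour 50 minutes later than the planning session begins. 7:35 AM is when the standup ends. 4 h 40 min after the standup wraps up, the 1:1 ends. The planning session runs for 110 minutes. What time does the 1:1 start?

9:45 AM

The 1:1 ends at 7:35 AM + 280 min = 12:15 PM.
The planning session ends at 12:15 PM − 150 min = 9:45 AM.
The planning session starts at 9:45 AM − 110 min = 7:55 AM.
The 1:1 starts at 7:55 AM + 110 min = 9:45 AM.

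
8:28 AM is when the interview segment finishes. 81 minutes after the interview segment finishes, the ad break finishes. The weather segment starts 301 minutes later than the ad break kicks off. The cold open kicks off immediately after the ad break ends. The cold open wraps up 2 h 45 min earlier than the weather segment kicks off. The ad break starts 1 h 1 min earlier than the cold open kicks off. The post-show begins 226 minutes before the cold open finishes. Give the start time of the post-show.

The ad break ends at 8:28 AM + 81 min = 9:49 AM.
So the cold open starts at 9:49 AM.
The ad break starts at 9:49 AM − 61 min = 8:48 AM.
The weather segment starts at 8:48 AM + 301 min = 1:49 PM.
The cold open ends at 1:49 PM − 165 min = 11:04 AM.
The post-show starts at 11:04 AM − 226 min = 7:18 AM.

7:18 AM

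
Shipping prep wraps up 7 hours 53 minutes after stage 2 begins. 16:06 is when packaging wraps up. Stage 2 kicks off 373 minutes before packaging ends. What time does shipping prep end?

Stage 2 starts at 16:06 − 373 min = 09:53.
Shipping prep ends at 09:53 + 473 min = 17:46.

17:46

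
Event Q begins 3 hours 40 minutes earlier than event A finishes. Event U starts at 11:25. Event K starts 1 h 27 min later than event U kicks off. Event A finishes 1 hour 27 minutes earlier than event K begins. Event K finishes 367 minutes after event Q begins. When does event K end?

13:52

Event K starts at 11:25 + 87 min = 12:52.
Event A ends at 12:52 − 87 min = 11:25.
Event Q starts at 11:25 − 220 min = 07:45.
Event K ends at 07:45 + 367 min = 13:52.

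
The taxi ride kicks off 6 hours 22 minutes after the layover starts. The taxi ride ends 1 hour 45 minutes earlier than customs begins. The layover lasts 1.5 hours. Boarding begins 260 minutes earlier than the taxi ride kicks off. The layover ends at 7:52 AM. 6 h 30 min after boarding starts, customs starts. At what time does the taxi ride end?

1:09 PM

The layover starts at 7:52 AM − 90 min = 6:22 AM.
The taxi ride starts at 6:22 AM + 382 min = 12:44 PM.
Boarding starts at 12:44 PM − 260 min = 8:24 AM.
Customs starts at 8:24 AM + 390 min = 2:54 PM.
The taxi ride ends at 2:54 PM − 105 min = 1:09 PM.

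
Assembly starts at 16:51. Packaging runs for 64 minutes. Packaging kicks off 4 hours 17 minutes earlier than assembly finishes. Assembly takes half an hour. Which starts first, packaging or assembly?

Assembly ends at 16:51 + 30 min = 17:21.
Packaging starts at 17:21 − 257 min = 13:04.
Packaging starts at 13:04 and assembly starts at 16:51, so packaging is first.

packaging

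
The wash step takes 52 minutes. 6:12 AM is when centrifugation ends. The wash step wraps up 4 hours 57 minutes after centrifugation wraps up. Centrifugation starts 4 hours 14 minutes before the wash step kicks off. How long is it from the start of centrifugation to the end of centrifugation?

9 minutes

The wash step ends at 6:12 AM + 297 min = 11:09 AM.
The wash step starts at 11:09 AM − 52 min = 10:17 AM.
Centrifugation starts at 10:17 AM − 254 min = 6:03 AM.
From 6:03 AM to 6:12 AM is 9 minutes.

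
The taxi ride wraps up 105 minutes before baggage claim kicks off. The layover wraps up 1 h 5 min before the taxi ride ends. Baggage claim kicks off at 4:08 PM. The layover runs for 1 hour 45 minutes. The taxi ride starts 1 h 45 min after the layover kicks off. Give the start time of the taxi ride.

1:18 PM

The taxi ride ends at 4:08 PM − 105 min = 2:23 PM.
The layover ends at 2:23 PM − 65 min = 1:18 PM.
The layover starts at 1:18 PM − 105 min = 11:33 AM.
The taxi ride starts at 11:33 AM + 105 min = 1:18 PM.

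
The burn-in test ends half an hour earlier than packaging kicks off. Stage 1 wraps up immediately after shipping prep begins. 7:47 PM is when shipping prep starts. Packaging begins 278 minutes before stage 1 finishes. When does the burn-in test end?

Stage 1 ends at 7:47 PM.
Packaging starts at 7:47 PM − 278 min = 3:09 PM.
The burn-in test ends at 3:09 PM − 30 min = 2:39 PM.

2:39 PM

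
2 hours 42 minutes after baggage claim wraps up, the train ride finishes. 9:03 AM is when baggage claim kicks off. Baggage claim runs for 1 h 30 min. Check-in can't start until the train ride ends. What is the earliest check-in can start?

1:15 PM

Baggage claim ends at 9:03 AM + 90 min = 10:33 AM.
The train ride ends at 10:33 AM + 162 min = 1:15 PM.
Check-in is bounded by the train ride, so the earliest it can start is 1:15 PM.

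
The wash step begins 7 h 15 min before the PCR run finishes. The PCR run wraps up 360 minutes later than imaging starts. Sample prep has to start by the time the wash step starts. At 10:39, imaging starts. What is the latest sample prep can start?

The PCR run ends at 10:39 + 360 min = 16:39.
The wash step starts at 16:39 − 435 min = 09:24.
Sample prep is bounded by the wash step, so the latest it can start is 09:24.

09:24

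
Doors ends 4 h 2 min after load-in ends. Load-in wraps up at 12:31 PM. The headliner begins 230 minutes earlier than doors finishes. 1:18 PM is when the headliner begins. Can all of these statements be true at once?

No

Doors ends at 12:31 PM + 242 min = 4:33 PM.
The headliner starts at 4:33 PM − 230 min = 12:43 PM.
But the headliner is also said to start at 1:18 PM — a 35-minute conflict.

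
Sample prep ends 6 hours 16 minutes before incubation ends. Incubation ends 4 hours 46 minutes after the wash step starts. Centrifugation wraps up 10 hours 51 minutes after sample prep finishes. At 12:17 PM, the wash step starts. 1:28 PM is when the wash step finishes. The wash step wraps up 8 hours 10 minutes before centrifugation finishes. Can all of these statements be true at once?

Incubation ends at 12:17 PM + 286 min = 5:03 PM.
Sample prep ends at 5:03 PM − 376 min = 10:47 AM.
Centrifugation ends at 10:47 AM + 651 min = 9:38 PM.
The wash step ends at 9:38 PM − 490 min = 1:28 PM.
That matches the stated 1:28 PM, so the schedule is consistent.

Yes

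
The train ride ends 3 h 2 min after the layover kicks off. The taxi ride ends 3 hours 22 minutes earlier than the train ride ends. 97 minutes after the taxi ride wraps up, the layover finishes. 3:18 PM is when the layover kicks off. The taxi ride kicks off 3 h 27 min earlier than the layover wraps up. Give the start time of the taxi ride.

1:08 PM

The train ride ends at 3:18 PM + 182 min = 6:20 PM.
The taxi ride ends at 6:20 PM − 202 min = 2:58 PM.
The layover ends at 2:58 PM + 97 min = 4:35 PM.
The taxi ride starts at 4:35 PM − 207 min = 1:08 PM.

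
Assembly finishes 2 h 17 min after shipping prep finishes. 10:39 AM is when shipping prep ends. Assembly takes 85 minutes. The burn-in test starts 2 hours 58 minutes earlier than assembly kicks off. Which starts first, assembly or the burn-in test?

the burn-in test

Assembly ends at 10:39 AM + 137 min = 12:56 PM.
Assembly starts at 12:56 PM − 85 min = 11:31 AM.
The burn-in test starts at 11:31 AM − 178 min = 8:33 AM.
Assembly starts at 11:31 AM and the burn-in test starts at 8:33 AM, so the burn-in test is first.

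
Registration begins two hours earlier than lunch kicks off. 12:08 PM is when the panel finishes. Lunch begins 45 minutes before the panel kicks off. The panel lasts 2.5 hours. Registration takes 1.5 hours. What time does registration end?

The panel starts at 12:08 PM − 150 min = 9:38 AM.
Lunch starts at 9:38 AM − 45 min = 8:53 AM.
Registration starts at 8:53 AM − 120 min = 6:53 AM.
Registration ends at 6:53 AM + 90 min = 8:23 AM.

8:23 AM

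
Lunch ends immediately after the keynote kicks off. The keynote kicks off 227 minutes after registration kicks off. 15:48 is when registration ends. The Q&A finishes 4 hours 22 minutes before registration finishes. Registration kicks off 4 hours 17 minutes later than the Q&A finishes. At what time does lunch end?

The Q&A ends at 15:48 − 262 min = 11:26.
Registration starts at 11:26 + 257 min = 15:43.
The keynote starts at 15:43 + 227 min = 19:30.
So lunch ends at 19:30.

19:30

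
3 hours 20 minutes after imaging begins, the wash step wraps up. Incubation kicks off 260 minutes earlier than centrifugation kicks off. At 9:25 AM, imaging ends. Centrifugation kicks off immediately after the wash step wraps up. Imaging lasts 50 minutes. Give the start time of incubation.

7:35 AM

Imaging starts at 9:25 AM − 50 min = 8:35 AM.
The wash step ends at 8:35 AM + 200 min = 11:55 AM.
So centrifugation starts at 11:55 AM.
Incubation starts at 11:55 AM − 260 min = 7:35 AM.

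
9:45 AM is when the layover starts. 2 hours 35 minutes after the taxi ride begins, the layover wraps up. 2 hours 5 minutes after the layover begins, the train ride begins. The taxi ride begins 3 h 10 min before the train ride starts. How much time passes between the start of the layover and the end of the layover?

90 minutes

The train ride starts at 9:45 AM + 125 min = 11:50 AM.
The taxi ride starts at 11:50 AM − 190 min = 8:40 AM.
The layover ends at 8:40 AM + 155 min = 11:15 AM.
From 9:45 AM to 11:15 AM is 90 minutes.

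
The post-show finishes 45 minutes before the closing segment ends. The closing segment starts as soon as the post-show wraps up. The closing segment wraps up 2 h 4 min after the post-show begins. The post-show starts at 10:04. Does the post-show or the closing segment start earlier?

The closing segment ends at 10:04 + 124 min = 12:08.
The post-show ends at 12:08 − 45 min = 11:23.
So the closing segment starts at 11:23.
The post-show starts at 10:04 and the closing segment starts at 11:23, so the post-show is first.

the post-show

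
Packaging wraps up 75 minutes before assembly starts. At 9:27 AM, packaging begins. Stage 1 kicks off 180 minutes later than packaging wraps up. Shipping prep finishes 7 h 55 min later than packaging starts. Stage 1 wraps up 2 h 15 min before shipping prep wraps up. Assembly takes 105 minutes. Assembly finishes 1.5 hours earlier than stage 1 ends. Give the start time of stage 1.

1:37 PM

Shipping prep ends at 9:27 AM + 475 min = 5:22 PM.
Stage 1 ends at 5:22 PM − 135 min = 3:07 PM.
Assembly ends at 3:07 PM − 90 min = 1:37 PM.
Assembly starts at 1:37 PM − 105 min = 11:52 AM.
Packaging ends at 11:52 AM − 75 min = 10:37 AM.
Stage 1 starts at 10:37 AM + 180 min = 1:37 PM.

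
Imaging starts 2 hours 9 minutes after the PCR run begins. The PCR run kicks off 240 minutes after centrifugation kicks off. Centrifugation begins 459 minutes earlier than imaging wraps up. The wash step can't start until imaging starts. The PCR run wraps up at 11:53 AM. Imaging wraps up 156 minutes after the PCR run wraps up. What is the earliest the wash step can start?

Imaging ends at 11:53 AM + 156 min = 2:29 PM.
Centrifugation starts at 2:29 PM − 459 min = 6:50 AM.
The PCR run starts at 6:50 AM + 240 min = 10:50 AM.
Imaging starts at 10:50 AM + 129 min = 12:59 PM.
The wash step is bounded by imaging, so the earliest it can start is 12:59 PM.

12:59 PM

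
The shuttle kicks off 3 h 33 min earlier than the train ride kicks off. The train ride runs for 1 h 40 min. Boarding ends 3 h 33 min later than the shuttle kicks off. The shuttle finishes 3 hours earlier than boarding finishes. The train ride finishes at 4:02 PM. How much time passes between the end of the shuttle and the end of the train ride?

The train ride starts at 4:02 PM − 100 min = 2:22 PM.
The shuttle starts at 2:22 PM − 213 min = 10:49 AM.
Boarding ends at 10:49 AM + 213 min = 2:22 PM.
The shuttle ends at 2:22 PM − 180 min = 11:22 AM.
From 11:22 AM to 4:02 PM is 280 minutes.

280 minutes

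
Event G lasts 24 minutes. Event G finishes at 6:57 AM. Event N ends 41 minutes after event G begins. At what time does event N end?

Event G starts at 6:57 AM − 24 min = 6:33 AM.
Event N ends at 6:33 AM + 41 min = 7:14 AM.

7:14 AM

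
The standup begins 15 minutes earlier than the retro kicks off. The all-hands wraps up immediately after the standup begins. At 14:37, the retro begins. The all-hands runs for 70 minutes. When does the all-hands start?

13:12

The standup starts at 14:37 − 15 min = 14:22.
So the all-hands ends at 14:22.
The all-hands starts at 14:22 − 70 min = 13:12.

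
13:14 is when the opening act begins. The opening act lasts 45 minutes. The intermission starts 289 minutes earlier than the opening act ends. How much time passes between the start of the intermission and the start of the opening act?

The opening act ends at 13:14 + 45 min = 13:59.
The intermission starts at 13:59 − 289 min = 09:10.
From 09:10 to 13:14 is 4 h 4 min.

4 h 4 min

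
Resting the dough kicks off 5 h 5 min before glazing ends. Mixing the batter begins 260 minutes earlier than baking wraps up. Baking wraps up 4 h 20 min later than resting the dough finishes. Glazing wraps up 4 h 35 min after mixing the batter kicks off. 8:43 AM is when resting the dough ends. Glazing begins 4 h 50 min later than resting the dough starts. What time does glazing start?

1:03 PM

Baking ends at 8:43 AM + 260 min = 1:03 PM.
Mixing the batter starts at 1:03 PM − 260 min = 8:43 AM.
Glazing ends at 8:43 AM + 275 min = 1:18 PM.
Resting the dough starts at 1:18 PM − 305 min = 8:13 AM.
Glazing starts at 8:13 AM + 290 min = 1:03 PM.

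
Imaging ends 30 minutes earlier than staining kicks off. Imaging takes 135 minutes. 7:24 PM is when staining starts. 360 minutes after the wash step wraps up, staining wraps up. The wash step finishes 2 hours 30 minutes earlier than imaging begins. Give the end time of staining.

Imaging ends at 7:24 PM − 30 min = 6:54 PM.
Imaging starts at 6:54 PM − 135 min = 4:39 PM.
The wash step ends at 4:39 PM − 150 min = 2:09 PM.
Staining ends at 2:09 PM + 360 min = 8:09 PM.

8:09 PM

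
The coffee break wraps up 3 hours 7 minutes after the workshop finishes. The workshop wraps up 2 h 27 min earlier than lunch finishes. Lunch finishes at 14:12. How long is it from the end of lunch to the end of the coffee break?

40 minutes

The workshop ends at 14:12 − 147 min = 11:45.
The coffee break ends at 11:45 + 187 min = 14:52.
From 14:12 to 14:52 is 40 minutes.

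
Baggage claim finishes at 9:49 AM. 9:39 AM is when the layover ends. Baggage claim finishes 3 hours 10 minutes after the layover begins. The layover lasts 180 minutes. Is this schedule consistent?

The layover starts at 9:39 AM − 180 min = 6:39 AM.
Baggage claim ends at 6:39 AM + 190 min = 9:49 AM.
That matches the stated 9:49 AM, so the schedule is consistent.

Yes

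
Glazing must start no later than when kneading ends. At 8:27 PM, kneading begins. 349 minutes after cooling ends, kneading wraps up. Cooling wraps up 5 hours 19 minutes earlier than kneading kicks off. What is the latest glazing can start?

Cooling ends at 8:27 PM − 319 min = 3:08 PM.
Kneading ends at 3:08 PM + 349 min = 8:57 PM.
Glazing is bounded by kneading, so the latest it can start is 8:57 PM.

8:57 PM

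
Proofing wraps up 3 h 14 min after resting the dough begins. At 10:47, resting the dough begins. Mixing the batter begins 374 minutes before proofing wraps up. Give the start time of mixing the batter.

Proofing ends at 10:47 + 194 min = 14:01.
Mixing the batter starts at 14:01 − 374 min = 07:47.

07:47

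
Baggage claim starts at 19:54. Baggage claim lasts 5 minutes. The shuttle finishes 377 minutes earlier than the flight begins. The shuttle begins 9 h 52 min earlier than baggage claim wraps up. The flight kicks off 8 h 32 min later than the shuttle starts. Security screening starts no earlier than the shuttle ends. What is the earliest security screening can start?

12:22

Baggage claim ends at 19:54 + 5 min = 19:59.
The shuttle starts at 19:59 − 592 min = 10:07.
The flight starts at 10:07 + 512 min = 18:39.
The shuttle ends at 18:39 − 377 min = 12:22.
Security screening is bounded by the shuttle, so the earliest it can start is 12:22.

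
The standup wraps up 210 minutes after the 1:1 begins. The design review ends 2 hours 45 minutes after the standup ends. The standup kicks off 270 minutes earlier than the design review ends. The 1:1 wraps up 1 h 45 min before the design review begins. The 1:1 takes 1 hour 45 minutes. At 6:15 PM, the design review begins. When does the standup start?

4:30 PM

The 1:1 ends at 6:15 PM − 105 min = 4:30 PM.
The 1:1 starts at 4:30 PM − 105 min = 2:45 PM.
The standup ends at 2:45 PM + 210 min = 6:15 PM.
The design review ends at 6:15 PM + 165 min = 9:00 PM.
The standup starts at 9:00 PM − 270 min = 4:30 PM.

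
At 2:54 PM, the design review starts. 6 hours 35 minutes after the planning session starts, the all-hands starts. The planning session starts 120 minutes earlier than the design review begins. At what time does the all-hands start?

7:29 PM

The planning session starts at 2:54 PM − 120 min = 12:54 PM.
The all-hands starts at 12:54 PM + 395 min = 7:29 PM.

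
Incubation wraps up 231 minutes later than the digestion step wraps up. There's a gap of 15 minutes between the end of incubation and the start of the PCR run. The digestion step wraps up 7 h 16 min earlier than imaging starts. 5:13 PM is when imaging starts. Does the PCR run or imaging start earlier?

The digestion step ends at 5:13 PM − 436 min = 9:57 AM.
Incubation ends at 9:57 AM + 231 min = 1:48 PM.
The PCR run starts at 1:48 PM + 15 min = 2:03 PM.
The PCR run starts at 2:03 PM and imaging starts at 5:13 PM, so the PCR run is first.

the PCR run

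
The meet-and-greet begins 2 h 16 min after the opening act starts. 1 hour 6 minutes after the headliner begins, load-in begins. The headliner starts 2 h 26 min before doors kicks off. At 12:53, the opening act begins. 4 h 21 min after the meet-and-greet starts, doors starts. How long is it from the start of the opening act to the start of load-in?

5 hours 17 minutes

The meet-and-greet starts at 12:53 + 136 min = 15:09.
Doors starts at 15:09 + 261 min = 19:30.
The headliner starts at 19:30 − 146 min = 17:04.
Load-in starts at 17:04 + 66 min = 18:10.
From 12:53 to 18:10 is 5 hours 17 minutes.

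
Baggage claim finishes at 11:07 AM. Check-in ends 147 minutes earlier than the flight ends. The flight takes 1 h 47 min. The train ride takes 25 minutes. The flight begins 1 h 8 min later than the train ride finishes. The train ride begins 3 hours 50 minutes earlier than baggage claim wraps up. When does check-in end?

8:10 AM

The train ride starts at 11:07 AM − 230 min = 7:17 AM.
The train ride ends at 7:17 AM + 25 min = 7:42 AM.
The flight starts at 7:42 AM + 68 min = 8:50 AM.
The flight ends at 8:50 AM + 107 min = 10:37 AM.
Check-in ends at 10:37 AM − 147 min = 8:10 AM.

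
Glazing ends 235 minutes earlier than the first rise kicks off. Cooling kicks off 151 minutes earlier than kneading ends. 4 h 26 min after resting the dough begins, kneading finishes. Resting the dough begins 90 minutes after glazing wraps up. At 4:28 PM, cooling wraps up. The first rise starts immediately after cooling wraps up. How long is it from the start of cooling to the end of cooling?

30 minutes

The first rise starts at 4:28 PM.
Glazing ends at 4:28 PM − 235 min = 12:33 PM.
Resting the dough starts at 12:33 PM + 90 min = 2:03 PM.
Kneading ends at 2:03 PM + 266 min = 6:29 PM.
Cooling starts at 6:29 PM − 151 min = 3:58 PM.
From 3:58 PM to 4:28 PM is 30 minutes.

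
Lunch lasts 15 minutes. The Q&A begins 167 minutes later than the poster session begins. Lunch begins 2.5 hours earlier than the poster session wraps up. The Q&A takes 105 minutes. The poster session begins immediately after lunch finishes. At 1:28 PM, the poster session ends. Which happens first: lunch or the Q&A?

lunch

Lunch starts at 1:28 PM − 150 min = 10:58 AM.
Lunch ends at 10:58 AM + 15 min = 11:13 AM.
So the poster session starts at 11:13 AM.
The Q&A starts at 11:13 AM + 167 min = 2:00 PM.
Lunch starts at 10:58 AM and the Q&A starts at 2:00 PM, so lunch is first.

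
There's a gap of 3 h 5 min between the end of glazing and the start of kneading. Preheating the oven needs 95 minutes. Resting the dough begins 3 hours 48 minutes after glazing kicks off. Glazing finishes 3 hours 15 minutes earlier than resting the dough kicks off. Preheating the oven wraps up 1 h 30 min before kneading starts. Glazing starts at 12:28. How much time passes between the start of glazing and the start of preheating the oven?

33 minutes

Resting the dough starts at 12:28 + 228 min = 16:16.
Glazing ends at 16:16 − 195 min = 13:01.
Kneading starts at 13:01 + 185 min = 16:06.
Preheating the oven ends at 16:06 − 90 min = 14:36.
Preheating the oven starts at 14:36 − 95 min = 13:01.
From 12:28 to 13:01 is 33 minutes.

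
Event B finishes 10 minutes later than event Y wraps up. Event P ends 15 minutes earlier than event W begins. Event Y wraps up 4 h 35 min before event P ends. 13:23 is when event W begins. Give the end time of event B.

Event P ends at 13:23 − 15 min = 13:08.
Event Y ends at 13:08 − 275 min = 08:33.
Event B ends at 08:33 + 10 min = 08:43.

08:43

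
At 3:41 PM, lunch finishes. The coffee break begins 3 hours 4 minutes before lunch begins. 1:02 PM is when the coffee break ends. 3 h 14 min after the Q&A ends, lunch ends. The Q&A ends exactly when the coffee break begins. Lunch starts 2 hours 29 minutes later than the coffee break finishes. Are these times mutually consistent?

Yes

Lunch starts at 1:02 PM + 149 min = 3:31 PM.
The coffee break starts at 3:31 PM − 184 min = 12:27 PM.
So the Q&A ends at 12:27 PM.
Lunch ends at 12:27 PM + 194 min = 3:41 PM.
That matches the stated 3:41 PM, so the schedule is consistent.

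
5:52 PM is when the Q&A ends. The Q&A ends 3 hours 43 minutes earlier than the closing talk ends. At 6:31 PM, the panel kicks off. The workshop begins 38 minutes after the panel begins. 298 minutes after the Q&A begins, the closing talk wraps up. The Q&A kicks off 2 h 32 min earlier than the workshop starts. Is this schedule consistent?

Yes

The workshop starts at 6:31 PM + 38 min = 7:09 PM.
The Q&A starts at 7:09 PM − 152 min = 4:37 PM.
The closing talk ends at 4:37 PM + 298 min = 9:35 PM.
The Q&A ends at 9:35 PM − 223 min = 5:52 PM.
That matches the stated 5:52 PM, so the schedule is consistent.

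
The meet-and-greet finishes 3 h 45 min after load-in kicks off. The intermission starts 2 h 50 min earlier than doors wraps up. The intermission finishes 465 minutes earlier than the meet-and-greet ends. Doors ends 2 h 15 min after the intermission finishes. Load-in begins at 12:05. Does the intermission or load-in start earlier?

the intermission

The meet-and-greet ends at 12:05 + 225 min = 15:50.
The intermission ends at 15:50 − 465 min = 08:05.
Doors ends at 08:05 + 135 min = 10:20.
The intermission starts at 10:20 − 170 min = 07:30.
The intermission starts at 07:30 and load-in starts at 12:05, so the intermission is first.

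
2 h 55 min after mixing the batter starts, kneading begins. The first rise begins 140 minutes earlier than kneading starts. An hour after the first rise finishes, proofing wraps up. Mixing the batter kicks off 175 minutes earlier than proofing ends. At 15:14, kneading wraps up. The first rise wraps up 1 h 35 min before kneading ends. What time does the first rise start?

12:19

The first rise ends at 15:14 − 95 min = 13:39.
Proofing ends at 13:39 + 60 min = 14:39.
Mixing the batter starts at 14:39 − 175 min = 11:44.
Kneading starts at 11:44 + 175 min = 14:39.
The first rise starts at 14:39 − 140 min = 12:19.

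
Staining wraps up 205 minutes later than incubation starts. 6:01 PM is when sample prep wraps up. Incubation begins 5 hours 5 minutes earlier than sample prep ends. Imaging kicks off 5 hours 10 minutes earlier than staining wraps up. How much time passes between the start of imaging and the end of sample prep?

Incubation starts at 6:01 PM − 305 min = 12:56 PM.
Staining ends at 12:56 PM + 205 min = 4:21 PM.
Imaging starts at 4:21 PM − 310 min = 11:11 AM.
From 11:11 AM to 6:01 PM is 6 h 50 min.

6 h 50 min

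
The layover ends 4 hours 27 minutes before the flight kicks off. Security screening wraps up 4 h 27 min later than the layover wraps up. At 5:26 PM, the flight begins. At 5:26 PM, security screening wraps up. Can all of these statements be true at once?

Yes

The layover ends at 5:26 PM − 267 min = 12:59 PM.
Security screening ends at 12:59 PM + 267 min = 5:26 PM.
That matches the stated 5:26 PM, so the schedule is consistent.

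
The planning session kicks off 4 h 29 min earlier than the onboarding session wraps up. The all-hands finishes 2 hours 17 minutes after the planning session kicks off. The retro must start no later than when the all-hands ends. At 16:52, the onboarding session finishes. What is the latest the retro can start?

14:40

The planning session starts at 16:52 − 269 min = 12:23.
The all-hands ends at 12:23 + 137 min = 14:40.
The retro is bounded by the all-hands, so the latest it can start is 14:40.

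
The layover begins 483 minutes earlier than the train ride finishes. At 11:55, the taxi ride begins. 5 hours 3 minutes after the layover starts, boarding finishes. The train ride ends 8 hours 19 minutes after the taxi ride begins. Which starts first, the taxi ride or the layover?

the taxi ride

The train ride ends at 11:55 + 499 min = 20:14.
The layover starts at 20:14 − 483 min = 12:11.
The taxi ride starts at 11:55 and the layover starts at 12:11, so the taxi ride is first.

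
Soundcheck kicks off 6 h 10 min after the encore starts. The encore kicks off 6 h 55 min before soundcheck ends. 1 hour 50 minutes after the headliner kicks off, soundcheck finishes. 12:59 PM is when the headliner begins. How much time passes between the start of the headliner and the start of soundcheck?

Soundcheck ends at 12:59 PM + 110 min = 2:49 PM.
The encore starts at 2:49 PM − 415 min = 7:54 AM.
Soundcheck starts at 7:54 AM + 370 min = 2:04 PM.
From 12:59 PM to 2:04 PM is 1 hour 5 minutes.

1 hour 5 minutes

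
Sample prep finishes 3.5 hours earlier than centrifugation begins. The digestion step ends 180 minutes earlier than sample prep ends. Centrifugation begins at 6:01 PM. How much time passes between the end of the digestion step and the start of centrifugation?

Sample prep ends at 6:01 PM − 210 min = 2:31 PM.
The digestion step ends at 2:31 PM − 180 min = 11:31 AM.
From 11:31 AM to 6:01 PM is 6 h 30 min.

6 h 30 min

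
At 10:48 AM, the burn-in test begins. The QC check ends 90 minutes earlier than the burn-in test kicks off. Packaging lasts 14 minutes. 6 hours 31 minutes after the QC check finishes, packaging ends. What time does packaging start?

The QC check ends at 10:48 AM − 90 min = 9:18 AM.
Packaging ends at 9:18 AM + 391 min = 3:49 PM.
Packaging starts at 3:49 PM − 14 min = 3:35 PM.

3:35 PM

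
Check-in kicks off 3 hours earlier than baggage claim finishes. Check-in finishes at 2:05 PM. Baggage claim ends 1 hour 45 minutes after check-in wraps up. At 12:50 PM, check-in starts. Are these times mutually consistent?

Yes

Baggage claim ends at 2:05 PM + 105 min = 3:50 PM.
Check-in starts at 3:50 PM − 180 min = 12:50 PM.
That matches the stated 12:50 PM, so the schedule is consistent.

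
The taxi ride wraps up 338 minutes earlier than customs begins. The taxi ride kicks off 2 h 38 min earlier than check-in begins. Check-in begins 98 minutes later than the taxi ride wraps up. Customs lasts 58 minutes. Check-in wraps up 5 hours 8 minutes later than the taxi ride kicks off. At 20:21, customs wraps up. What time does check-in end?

Customs starts at 20:21 − 58 min = 19:23.
The taxi ride ends at 19:23 − 338 min = 13:45.
Check-in starts at 13:45 + 98 min = 15:23.
The taxi ride starts at 15:23 − 158 min = 12:45.
Check-in ends at 12:45 + 308 min = 17:53.

17:53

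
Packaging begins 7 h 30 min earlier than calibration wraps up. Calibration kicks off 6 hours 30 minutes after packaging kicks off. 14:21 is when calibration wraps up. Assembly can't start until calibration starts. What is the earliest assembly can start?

Packaging starts at 14:21 − 450 min = 06:51.
Calibration starts at 06:51 + 390 min = 13:21.
Assembly is bounded by calibration, so the earliest it can start is 13:21.

13:21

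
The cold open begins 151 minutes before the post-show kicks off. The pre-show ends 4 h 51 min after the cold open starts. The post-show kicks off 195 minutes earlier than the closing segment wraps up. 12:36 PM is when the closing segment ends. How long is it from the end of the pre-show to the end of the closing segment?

55 minutes

The post-show starts at 12:36 PM − 195 min = 9:21 AM.
The cold open starts at 9:21 AM − 151 min = 6:50 AM.
The pre-show ends at 6:50 AM + 291 min = 11:41 AM.
From 11:41 AM to 12:36 PM is 55 minutes.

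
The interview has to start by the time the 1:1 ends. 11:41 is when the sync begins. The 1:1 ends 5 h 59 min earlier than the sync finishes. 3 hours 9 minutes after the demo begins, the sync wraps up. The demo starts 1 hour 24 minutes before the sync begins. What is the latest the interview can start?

The demo starts at 11:41 − 84 min = 10:17.
The sync ends at 10:17 + 189 min = 13:26.
The 1:1 ends at 13:26 − 359 min = 07:27.
The interview is bounded by the 1:1, so the latest it can start is 07:27.

07:27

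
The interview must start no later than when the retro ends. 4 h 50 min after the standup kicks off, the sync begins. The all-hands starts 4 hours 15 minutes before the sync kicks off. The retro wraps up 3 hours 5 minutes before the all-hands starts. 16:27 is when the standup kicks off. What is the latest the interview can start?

The sync starts at 16:27 + 290 min = 21:17.
The all-hands starts at 21:17 − 255 min = 17:02.
The retro ends at 17:02 − 185 min = 13:57.
The interview is bounded by the retro, so the latest it can start is 13:57.

13:57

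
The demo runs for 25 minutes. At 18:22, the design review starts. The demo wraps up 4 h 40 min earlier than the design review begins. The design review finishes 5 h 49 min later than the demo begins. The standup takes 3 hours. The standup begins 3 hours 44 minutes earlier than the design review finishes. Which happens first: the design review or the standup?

The demo ends at 18:22 − 280 min = 13:42.
The demo starts at 13:42 − 25 min = 13:17.
The design review ends at 13:17 + 349 min = 19:06.
The standup starts at 19:06 − 224 min = 15:22.
The design review starts at 18:22 and the standup starts at 15:22, so the standup is first.

the standup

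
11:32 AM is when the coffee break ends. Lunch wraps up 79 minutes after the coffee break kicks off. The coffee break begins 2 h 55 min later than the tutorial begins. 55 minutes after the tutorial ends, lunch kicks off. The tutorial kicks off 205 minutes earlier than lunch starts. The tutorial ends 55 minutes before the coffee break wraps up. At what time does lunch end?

The tutorial ends at 11:32 AM − 55 min = 10:37 AM.
Lunch starts at 10:37 AM + 55 min = 11:32 AM.
The tutorial starts at 11:32 AM − 205 min = 8:07 AM.
The coffee break starts at 8:07 AM + 175 min = 11:02 AM.
Lunch ends at 11:02 AM + 79 min = 12:21 PM.

12:21 PM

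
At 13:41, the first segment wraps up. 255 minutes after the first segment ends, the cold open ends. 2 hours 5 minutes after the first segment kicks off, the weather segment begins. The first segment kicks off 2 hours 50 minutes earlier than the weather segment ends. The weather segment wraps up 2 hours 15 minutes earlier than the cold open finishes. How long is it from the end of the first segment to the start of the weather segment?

1 h 15 min

The cold open ends at 13:41 + 255 min = 17:56.
The weather segment ends at 17:56 − 135 min = 15:41.
The first segment starts at 15:41 − 170 min = 12:51.
The weather segment starts at 12:51 + 125 min = 14:56.
From 13:41 to 14:56 is 1 h 15 min.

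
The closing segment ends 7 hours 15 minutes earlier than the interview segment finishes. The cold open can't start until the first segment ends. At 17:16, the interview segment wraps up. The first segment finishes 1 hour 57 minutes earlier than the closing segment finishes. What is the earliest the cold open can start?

The closing segment ends at 17:16 − 435 min = 10:01.
The first segment ends at 10:01 − 117 min = 08:04.
The cold open is bounded by the first segment, so the earliest it can start is 08:04.

08:04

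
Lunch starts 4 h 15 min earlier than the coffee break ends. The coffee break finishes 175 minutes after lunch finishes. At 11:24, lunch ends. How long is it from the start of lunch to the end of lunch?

The coffee break ends at 11:24 + 175 min = 14:19.
Lunch starts at 14:19 − 255 min = 10:04.
From 10:04 to 11:24 is 80 minutes.

80 minutes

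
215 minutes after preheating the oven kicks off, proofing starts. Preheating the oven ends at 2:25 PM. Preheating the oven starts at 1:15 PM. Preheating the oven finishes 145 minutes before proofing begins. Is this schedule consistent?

Yes

Proofing starts at 1:15 PM + 215 min = 4:50 PM.
Preheating the oven ends at 4:50 PM − 145 min = 2:25 PM.
That matches the stated 2:25 PM, so the schedule is consistent.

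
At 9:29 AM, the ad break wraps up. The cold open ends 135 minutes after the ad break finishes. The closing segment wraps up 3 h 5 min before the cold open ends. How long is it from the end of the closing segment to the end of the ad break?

The cold open ends at 9:29 AM + 135 min = 11:44 AM.
The closing segment ends at 11:44 AM − 185 min = 8:39 AM.
From 8:39 AM to 9:29 AM is 50 minutes.

50 minutes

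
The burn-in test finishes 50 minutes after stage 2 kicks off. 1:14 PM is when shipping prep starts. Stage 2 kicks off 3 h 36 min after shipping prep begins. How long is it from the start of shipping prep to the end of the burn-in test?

Stage 2 starts at 1:14 PM + 216 min = 4:50 PM.
The burn-in test ends at 4:50 PM + 50 min = 5:40 PM.
From 1:14 PM to 5:40 PM is 4 h 26 min.

4 h 26 min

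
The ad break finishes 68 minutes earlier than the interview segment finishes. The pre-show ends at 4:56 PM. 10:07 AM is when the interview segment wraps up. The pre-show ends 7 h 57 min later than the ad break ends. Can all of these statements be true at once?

Yes

The ad break ends at 10:07 AM − 68 min = 8:59 AM.
The pre-show ends at 8:59 AM + 477 min = 4:56 PM.
That matches the stated 4:56 PM, so the schedule is consistent.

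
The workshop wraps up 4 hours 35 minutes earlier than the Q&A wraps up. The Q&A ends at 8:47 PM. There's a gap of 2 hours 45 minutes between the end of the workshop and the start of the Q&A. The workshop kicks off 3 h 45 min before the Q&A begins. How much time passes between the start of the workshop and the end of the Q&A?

The workshop ends at 8:47 PM − 275 min = 4:12 PM.
The Q&A starts at 4:12 PM + 165 min = 6:57 PM.
The workshop starts at 6:57 PM − 225 min = 3:12 PM.
From 3:12 PM to 8:47 PM is 335 minutes.

335 minutes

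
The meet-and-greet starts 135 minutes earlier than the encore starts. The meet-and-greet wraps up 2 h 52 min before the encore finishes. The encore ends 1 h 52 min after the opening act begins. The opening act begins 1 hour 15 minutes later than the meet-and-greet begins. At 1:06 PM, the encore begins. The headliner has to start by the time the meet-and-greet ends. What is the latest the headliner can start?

The meet-and-greet starts at 1:06 PM − 135 min = 10:51 AM.
The opening act starts at 10:51 AM + 75 min = 12:06 PM.
The encore ends at 12:06 PM + 112 min = 1:58 PM.
The meet-and-greet ends at 1:58 PM − 172 min = 11:06 AM.
The headliner is bounded by the meet-and-greet, so the latest it can start is 11:06 AM.

11:06 AM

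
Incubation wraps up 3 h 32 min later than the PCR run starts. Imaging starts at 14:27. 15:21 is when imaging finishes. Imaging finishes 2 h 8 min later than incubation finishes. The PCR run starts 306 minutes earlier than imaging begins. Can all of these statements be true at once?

The PCR run starts at 14:27 − 306 min = 09:21.
Incubation ends at 09:21 + 212 min = 12:53.
Imaging ends at 12:53 + 128 min = 15:01.
But imaging is also said to end at 15:21 — a 20-minute conflict.

No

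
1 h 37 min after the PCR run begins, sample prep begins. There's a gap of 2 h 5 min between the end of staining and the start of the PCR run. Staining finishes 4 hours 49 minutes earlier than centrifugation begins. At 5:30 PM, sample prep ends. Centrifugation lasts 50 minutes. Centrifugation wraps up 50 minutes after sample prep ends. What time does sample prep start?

Centrifugation ends at 5:30 PM + 50 min = 6:20 PM.
Centrifugation starts at 6:20 PM − 50 min = 5:30 PM.
Staining ends at 5:30 PM − 289 min = 12:41 PM.
The PCR run starts at 12:41 PM + 125 min = 2:46 PM.
Sample prep starts at 2:46 PM + 97 min = 4:23 PM.

4:23 PM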